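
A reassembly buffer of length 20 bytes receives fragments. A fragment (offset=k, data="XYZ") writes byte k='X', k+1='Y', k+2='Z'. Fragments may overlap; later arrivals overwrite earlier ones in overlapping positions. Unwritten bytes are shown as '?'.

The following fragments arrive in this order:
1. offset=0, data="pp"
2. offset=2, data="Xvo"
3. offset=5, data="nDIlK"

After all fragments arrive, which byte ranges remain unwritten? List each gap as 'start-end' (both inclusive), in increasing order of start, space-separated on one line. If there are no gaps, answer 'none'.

Answer: 10-19

Derivation:
Fragment 1: offset=0 len=2
Fragment 2: offset=2 len=3
Fragment 3: offset=5 len=5
Gaps: 10-19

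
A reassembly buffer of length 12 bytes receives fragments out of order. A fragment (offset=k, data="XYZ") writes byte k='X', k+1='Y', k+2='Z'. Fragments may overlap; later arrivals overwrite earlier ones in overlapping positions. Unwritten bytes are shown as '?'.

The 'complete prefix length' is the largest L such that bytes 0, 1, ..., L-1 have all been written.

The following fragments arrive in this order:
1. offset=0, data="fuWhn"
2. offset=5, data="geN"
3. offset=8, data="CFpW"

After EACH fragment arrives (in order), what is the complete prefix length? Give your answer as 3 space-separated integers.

Fragment 1: offset=0 data="fuWhn" -> buffer=fuWhn??????? -> prefix_len=5
Fragment 2: offset=5 data="geN" -> buffer=fuWhngeN???? -> prefix_len=8
Fragment 3: offset=8 data="CFpW" -> buffer=fuWhngeNCFpW -> prefix_len=12

Answer: 5 8 12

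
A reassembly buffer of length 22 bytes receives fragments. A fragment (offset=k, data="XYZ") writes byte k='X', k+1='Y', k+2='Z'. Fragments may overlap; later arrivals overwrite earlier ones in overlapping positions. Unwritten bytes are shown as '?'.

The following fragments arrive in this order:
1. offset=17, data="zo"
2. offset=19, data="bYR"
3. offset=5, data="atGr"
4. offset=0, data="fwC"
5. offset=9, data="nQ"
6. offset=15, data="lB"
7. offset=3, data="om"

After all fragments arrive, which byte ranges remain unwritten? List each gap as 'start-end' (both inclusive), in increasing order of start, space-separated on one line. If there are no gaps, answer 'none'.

Answer: 11-14

Derivation:
Fragment 1: offset=17 len=2
Fragment 2: offset=19 len=3
Fragment 3: offset=5 len=4
Fragment 4: offset=0 len=3
Fragment 5: offset=9 len=2
Fragment 6: offset=15 len=2
Fragment 7: offset=3 len=2
Gaps: 11-14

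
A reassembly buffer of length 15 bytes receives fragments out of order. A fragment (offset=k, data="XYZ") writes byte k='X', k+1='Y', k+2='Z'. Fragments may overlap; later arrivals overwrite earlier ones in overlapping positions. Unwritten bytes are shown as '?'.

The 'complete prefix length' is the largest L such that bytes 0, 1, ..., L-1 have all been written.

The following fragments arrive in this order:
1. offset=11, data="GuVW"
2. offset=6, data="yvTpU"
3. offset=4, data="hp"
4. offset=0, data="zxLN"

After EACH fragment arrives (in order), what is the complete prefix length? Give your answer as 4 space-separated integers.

Fragment 1: offset=11 data="GuVW" -> buffer=???????????GuVW -> prefix_len=0
Fragment 2: offset=6 data="yvTpU" -> buffer=??????yvTpUGuVW -> prefix_len=0
Fragment 3: offset=4 data="hp" -> buffer=????hpyvTpUGuVW -> prefix_len=0
Fragment 4: offset=0 data="zxLN" -> buffer=zxLNhpyvTpUGuVW -> prefix_len=15

Answer: 0 0 0 15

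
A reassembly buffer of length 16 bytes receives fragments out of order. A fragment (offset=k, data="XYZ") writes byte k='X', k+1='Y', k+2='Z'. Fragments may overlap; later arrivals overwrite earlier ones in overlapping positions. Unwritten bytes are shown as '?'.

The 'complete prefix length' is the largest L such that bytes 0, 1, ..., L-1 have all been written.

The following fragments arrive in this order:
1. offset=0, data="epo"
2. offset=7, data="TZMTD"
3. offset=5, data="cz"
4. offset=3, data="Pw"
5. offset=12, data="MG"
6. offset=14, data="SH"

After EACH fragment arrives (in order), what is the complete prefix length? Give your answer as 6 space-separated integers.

Fragment 1: offset=0 data="epo" -> buffer=epo????????????? -> prefix_len=3
Fragment 2: offset=7 data="TZMTD" -> buffer=epo????TZMTD???? -> prefix_len=3
Fragment 3: offset=5 data="cz" -> buffer=epo??czTZMTD???? -> prefix_len=3
Fragment 4: offset=3 data="Pw" -> buffer=epoPwczTZMTD???? -> prefix_len=12
Fragment 5: offset=12 data="MG" -> buffer=epoPwczTZMTDMG?? -> prefix_len=14
Fragment 6: offset=14 data="SH" -> buffer=epoPwczTZMTDMGSH -> prefix_len=16

Answer: 3 3 3 12 14 16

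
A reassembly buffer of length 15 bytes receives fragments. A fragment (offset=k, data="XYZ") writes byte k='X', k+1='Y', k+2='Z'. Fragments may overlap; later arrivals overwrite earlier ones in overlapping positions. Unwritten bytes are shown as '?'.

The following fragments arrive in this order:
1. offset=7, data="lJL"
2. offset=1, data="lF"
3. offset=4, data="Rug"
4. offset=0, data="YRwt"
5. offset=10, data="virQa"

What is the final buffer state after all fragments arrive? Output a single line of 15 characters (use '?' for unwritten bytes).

Fragment 1: offset=7 data="lJL" -> buffer=???????lJL?????
Fragment 2: offset=1 data="lF" -> buffer=?lF????lJL?????
Fragment 3: offset=4 data="Rug" -> buffer=?lF?RuglJL?????
Fragment 4: offset=0 data="YRwt" -> buffer=YRwtRuglJL?????
Fragment 5: offset=10 data="virQa" -> buffer=YRwtRuglJLvirQa

Answer: YRwtRuglJLvirQa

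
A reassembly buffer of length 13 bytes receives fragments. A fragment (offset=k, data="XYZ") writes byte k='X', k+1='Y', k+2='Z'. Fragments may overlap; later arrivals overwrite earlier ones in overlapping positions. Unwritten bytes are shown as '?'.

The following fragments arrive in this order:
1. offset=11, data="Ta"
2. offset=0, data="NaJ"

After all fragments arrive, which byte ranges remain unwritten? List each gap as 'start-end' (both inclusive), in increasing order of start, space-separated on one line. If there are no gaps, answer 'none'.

Fragment 1: offset=11 len=2
Fragment 2: offset=0 len=3
Gaps: 3-10

Answer: 3-10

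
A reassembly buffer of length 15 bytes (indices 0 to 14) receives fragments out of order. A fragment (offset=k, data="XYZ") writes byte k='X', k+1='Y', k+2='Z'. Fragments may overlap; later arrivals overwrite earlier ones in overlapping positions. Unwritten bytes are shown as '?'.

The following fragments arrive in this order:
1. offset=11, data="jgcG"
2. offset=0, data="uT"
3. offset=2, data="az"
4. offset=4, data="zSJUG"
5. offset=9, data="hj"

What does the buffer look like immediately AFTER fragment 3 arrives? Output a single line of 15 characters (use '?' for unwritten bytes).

Answer: uTaz???????jgcG

Derivation:
Fragment 1: offset=11 data="jgcG" -> buffer=???????????jgcG
Fragment 2: offset=0 data="uT" -> buffer=uT?????????jgcG
Fragment 3: offset=2 data="az" -> buffer=uTaz???????jgcG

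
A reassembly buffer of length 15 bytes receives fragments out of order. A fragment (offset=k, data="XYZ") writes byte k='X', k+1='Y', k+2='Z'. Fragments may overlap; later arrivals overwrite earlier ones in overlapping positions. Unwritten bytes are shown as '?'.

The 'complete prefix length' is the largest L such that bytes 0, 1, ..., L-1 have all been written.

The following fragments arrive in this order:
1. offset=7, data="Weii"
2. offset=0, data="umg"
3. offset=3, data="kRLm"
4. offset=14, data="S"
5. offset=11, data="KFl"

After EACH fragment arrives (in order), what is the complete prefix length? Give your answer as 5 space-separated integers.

Answer: 0 3 11 11 15

Derivation:
Fragment 1: offset=7 data="Weii" -> buffer=???????Weii???? -> prefix_len=0
Fragment 2: offset=0 data="umg" -> buffer=umg????Weii???? -> prefix_len=3
Fragment 3: offset=3 data="kRLm" -> buffer=umgkRLmWeii???? -> prefix_len=11
Fragment 4: offset=14 data="S" -> buffer=umgkRLmWeii???S -> prefix_len=11
Fragment 5: offset=11 data="KFl" -> buffer=umgkRLmWeiiKFlS -> prefix_len=15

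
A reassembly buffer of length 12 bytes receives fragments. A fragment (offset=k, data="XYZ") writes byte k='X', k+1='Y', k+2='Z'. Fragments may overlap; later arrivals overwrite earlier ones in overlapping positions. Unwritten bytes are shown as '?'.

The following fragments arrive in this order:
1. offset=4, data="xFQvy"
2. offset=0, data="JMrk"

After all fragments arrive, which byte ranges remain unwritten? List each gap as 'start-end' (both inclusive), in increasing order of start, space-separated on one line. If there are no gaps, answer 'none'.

Fragment 1: offset=4 len=5
Fragment 2: offset=0 len=4
Gaps: 9-11

Answer: 9-11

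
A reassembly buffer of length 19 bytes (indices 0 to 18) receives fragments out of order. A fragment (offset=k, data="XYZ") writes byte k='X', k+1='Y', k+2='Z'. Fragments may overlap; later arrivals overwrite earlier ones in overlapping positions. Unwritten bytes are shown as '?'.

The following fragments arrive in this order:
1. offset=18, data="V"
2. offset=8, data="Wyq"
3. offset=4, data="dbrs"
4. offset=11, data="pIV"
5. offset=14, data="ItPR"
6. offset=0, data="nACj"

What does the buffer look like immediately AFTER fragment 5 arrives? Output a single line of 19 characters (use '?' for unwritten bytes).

Answer: ????dbrsWyqpIVItPRV

Derivation:
Fragment 1: offset=18 data="V" -> buffer=??????????????????V
Fragment 2: offset=8 data="Wyq" -> buffer=????????Wyq???????V
Fragment 3: offset=4 data="dbrs" -> buffer=????dbrsWyq???????V
Fragment 4: offset=11 data="pIV" -> buffer=????dbrsWyqpIV????V
Fragment 5: offset=14 data="ItPR" -> buffer=????dbrsWyqpIVItPRV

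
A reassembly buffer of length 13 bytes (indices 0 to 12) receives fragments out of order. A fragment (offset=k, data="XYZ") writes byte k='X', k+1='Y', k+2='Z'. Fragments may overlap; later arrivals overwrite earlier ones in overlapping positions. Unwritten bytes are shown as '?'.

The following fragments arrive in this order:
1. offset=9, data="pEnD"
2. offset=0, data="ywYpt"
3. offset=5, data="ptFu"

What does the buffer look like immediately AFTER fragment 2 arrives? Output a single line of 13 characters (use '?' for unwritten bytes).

Answer: ywYpt????pEnD

Derivation:
Fragment 1: offset=9 data="pEnD" -> buffer=?????????pEnD
Fragment 2: offset=0 data="ywYpt" -> buffer=ywYpt????pEnD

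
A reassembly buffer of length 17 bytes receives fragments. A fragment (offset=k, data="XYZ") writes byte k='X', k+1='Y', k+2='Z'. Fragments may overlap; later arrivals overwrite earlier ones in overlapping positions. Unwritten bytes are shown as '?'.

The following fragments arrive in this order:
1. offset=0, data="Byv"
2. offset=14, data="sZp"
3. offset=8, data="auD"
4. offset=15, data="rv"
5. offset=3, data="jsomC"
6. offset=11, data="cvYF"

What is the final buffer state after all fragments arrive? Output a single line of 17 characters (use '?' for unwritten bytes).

Fragment 1: offset=0 data="Byv" -> buffer=Byv??????????????
Fragment 2: offset=14 data="sZp" -> buffer=Byv???????????sZp
Fragment 3: offset=8 data="auD" -> buffer=Byv?????auD???sZp
Fragment 4: offset=15 data="rv" -> buffer=Byv?????auD???srv
Fragment 5: offset=3 data="jsomC" -> buffer=ByvjsomCauD???srv
Fragment 6: offset=11 data="cvYF" -> buffer=ByvjsomCauDcvYFrv

Answer: ByvjsomCauDcvYFrv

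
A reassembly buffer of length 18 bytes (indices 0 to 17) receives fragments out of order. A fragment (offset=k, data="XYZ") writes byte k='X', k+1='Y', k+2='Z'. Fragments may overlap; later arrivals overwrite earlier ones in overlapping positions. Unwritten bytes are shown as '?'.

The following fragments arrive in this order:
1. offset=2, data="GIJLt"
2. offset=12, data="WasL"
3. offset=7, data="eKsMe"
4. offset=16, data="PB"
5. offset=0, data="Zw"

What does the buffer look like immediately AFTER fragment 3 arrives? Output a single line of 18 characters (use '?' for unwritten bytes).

Fragment 1: offset=2 data="GIJLt" -> buffer=??GIJLt???????????
Fragment 2: offset=12 data="WasL" -> buffer=??GIJLt?????WasL??
Fragment 3: offset=7 data="eKsMe" -> buffer=??GIJLteKsMeWasL??

Answer: ??GIJLteKsMeWasL??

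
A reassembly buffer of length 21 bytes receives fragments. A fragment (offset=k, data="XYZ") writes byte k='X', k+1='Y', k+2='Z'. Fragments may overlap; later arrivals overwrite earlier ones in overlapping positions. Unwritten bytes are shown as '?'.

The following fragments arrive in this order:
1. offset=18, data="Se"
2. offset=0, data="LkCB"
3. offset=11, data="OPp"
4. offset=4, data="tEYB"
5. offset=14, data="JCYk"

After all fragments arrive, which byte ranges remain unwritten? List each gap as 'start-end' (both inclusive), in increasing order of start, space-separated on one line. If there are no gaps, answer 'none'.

Answer: 8-10 20-20

Derivation:
Fragment 1: offset=18 len=2
Fragment 2: offset=0 len=4
Fragment 3: offset=11 len=3
Fragment 4: offset=4 len=4
Fragment 5: offset=14 len=4
Gaps: 8-10 20-20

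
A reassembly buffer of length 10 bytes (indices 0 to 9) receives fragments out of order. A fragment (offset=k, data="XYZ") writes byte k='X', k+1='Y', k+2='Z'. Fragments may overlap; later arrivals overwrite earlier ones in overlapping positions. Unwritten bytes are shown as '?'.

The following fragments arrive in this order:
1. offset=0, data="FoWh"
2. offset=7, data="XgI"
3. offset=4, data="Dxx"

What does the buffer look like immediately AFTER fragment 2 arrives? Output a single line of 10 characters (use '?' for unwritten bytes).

Fragment 1: offset=0 data="FoWh" -> buffer=FoWh??????
Fragment 2: offset=7 data="XgI" -> buffer=FoWh???XgI

Answer: FoWh???XgI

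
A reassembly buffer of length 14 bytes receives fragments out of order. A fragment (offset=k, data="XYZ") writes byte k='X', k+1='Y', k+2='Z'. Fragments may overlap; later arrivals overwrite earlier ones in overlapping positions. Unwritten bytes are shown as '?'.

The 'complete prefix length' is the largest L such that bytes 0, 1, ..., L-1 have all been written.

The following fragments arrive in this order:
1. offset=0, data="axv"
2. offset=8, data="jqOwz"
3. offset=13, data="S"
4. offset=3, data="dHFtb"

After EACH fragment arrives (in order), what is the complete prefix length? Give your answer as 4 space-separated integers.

Answer: 3 3 3 14

Derivation:
Fragment 1: offset=0 data="axv" -> buffer=axv??????????? -> prefix_len=3
Fragment 2: offset=8 data="jqOwz" -> buffer=axv?????jqOwz? -> prefix_len=3
Fragment 3: offset=13 data="S" -> buffer=axv?????jqOwzS -> prefix_len=3
Fragment 4: offset=3 data="dHFtb" -> buffer=axvdHFtbjqOwzS -> prefix_len=14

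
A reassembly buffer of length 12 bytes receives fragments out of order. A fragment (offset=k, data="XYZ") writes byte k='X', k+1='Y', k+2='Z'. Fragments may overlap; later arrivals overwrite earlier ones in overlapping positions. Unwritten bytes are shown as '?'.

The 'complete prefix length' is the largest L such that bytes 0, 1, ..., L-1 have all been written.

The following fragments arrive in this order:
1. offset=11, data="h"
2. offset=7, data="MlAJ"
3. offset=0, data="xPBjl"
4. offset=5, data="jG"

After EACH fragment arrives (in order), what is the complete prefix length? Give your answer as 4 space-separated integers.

Fragment 1: offset=11 data="h" -> buffer=???????????h -> prefix_len=0
Fragment 2: offset=7 data="MlAJ" -> buffer=???????MlAJh -> prefix_len=0
Fragment 3: offset=0 data="xPBjl" -> buffer=xPBjl??MlAJh -> prefix_len=5
Fragment 4: offset=5 data="jG" -> buffer=xPBjljGMlAJh -> prefix_len=12

Answer: 0 0 5 12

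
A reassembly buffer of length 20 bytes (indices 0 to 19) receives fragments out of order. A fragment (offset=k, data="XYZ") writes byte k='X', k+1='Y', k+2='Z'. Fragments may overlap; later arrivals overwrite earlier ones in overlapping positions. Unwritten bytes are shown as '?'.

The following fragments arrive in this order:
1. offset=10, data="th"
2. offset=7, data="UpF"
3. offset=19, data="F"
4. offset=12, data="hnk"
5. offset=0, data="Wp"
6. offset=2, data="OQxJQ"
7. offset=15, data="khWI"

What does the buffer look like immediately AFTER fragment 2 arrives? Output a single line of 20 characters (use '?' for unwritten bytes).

Fragment 1: offset=10 data="th" -> buffer=??????????th????????
Fragment 2: offset=7 data="UpF" -> buffer=???????UpFth????????

Answer: ???????UpFth????????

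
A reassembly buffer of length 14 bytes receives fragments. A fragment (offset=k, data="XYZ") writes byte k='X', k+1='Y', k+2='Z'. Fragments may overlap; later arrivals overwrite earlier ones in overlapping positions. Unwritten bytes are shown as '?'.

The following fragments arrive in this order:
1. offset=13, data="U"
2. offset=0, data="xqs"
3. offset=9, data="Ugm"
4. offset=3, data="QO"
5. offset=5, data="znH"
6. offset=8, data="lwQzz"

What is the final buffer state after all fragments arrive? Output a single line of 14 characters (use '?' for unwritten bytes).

Fragment 1: offset=13 data="U" -> buffer=?????????????U
Fragment 2: offset=0 data="xqs" -> buffer=xqs??????????U
Fragment 3: offset=9 data="Ugm" -> buffer=xqs??????Ugm?U
Fragment 4: offset=3 data="QO" -> buffer=xqsQO????Ugm?U
Fragment 5: offset=5 data="znH" -> buffer=xqsQOznH?Ugm?U
Fragment 6: offset=8 data="lwQzz" -> buffer=xqsQOznHlwQzzU

Answer: xqsQOznHlwQzzU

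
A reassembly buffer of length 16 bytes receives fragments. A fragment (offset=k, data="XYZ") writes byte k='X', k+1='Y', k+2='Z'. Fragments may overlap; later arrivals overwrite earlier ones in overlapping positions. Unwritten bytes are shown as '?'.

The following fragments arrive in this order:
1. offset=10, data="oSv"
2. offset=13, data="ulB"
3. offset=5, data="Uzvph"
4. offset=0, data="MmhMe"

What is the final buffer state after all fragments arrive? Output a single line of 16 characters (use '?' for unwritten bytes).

Fragment 1: offset=10 data="oSv" -> buffer=??????????oSv???
Fragment 2: offset=13 data="ulB" -> buffer=??????????oSvulB
Fragment 3: offset=5 data="Uzvph" -> buffer=?????UzvphoSvulB
Fragment 4: offset=0 data="MmhMe" -> buffer=MmhMeUzvphoSvulB

Answer: MmhMeUzvphoSvulB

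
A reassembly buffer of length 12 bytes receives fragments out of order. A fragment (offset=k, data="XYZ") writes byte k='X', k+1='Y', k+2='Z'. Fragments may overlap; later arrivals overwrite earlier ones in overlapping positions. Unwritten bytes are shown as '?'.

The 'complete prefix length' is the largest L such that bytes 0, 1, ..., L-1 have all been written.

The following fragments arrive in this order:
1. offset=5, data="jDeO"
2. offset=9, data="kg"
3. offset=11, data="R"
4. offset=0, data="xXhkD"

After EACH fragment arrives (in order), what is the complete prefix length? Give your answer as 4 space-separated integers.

Fragment 1: offset=5 data="jDeO" -> buffer=?????jDeO??? -> prefix_len=0
Fragment 2: offset=9 data="kg" -> buffer=?????jDeOkg? -> prefix_len=0
Fragment 3: offset=11 data="R" -> buffer=?????jDeOkgR -> prefix_len=0
Fragment 4: offset=0 data="xXhkD" -> buffer=xXhkDjDeOkgR -> prefix_len=12

Answer: 0 0 0 12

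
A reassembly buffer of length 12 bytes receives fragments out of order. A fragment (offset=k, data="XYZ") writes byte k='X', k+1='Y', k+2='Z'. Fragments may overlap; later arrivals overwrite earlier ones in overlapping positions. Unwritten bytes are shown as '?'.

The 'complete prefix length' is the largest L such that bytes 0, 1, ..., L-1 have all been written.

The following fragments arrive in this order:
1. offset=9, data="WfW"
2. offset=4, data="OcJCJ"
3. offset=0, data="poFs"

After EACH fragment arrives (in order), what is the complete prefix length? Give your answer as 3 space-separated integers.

Fragment 1: offset=9 data="WfW" -> buffer=?????????WfW -> prefix_len=0
Fragment 2: offset=4 data="OcJCJ" -> buffer=????OcJCJWfW -> prefix_len=0
Fragment 3: offset=0 data="poFs" -> buffer=poFsOcJCJWfW -> prefix_len=12

Answer: 0 0 12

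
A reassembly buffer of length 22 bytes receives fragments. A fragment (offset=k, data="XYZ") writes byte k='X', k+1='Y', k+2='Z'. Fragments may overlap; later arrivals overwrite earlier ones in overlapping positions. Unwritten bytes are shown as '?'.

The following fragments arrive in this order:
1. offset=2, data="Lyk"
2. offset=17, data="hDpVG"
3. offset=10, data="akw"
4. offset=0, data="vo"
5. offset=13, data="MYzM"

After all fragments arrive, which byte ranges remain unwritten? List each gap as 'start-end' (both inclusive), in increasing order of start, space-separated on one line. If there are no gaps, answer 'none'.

Fragment 1: offset=2 len=3
Fragment 2: offset=17 len=5
Fragment 3: offset=10 len=3
Fragment 4: offset=0 len=2
Fragment 5: offset=13 len=4
Gaps: 5-9

Answer: 5-9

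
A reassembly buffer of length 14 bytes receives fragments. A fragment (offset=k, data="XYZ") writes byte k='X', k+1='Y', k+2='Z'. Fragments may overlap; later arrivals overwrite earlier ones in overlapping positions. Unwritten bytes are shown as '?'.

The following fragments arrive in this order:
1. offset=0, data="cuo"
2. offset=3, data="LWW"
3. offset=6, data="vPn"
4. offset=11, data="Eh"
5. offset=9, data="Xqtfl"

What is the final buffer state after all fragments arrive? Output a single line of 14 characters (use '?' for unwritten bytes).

Fragment 1: offset=0 data="cuo" -> buffer=cuo???????????
Fragment 2: offset=3 data="LWW" -> buffer=cuoLWW????????
Fragment 3: offset=6 data="vPn" -> buffer=cuoLWWvPn?????
Fragment 4: offset=11 data="Eh" -> buffer=cuoLWWvPn??Eh?
Fragment 5: offset=9 data="Xqtfl" -> buffer=cuoLWWvPnXqtfl

Answer: cuoLWWvPnXqtfl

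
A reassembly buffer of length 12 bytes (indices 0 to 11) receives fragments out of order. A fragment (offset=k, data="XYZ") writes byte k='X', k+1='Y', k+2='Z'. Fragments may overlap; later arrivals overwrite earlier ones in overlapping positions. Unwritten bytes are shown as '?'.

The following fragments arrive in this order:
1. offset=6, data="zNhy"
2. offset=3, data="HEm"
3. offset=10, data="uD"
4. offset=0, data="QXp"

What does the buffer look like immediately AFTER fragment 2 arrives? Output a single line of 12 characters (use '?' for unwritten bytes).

Answer: ???HEmzNhy??

Derivation:
Fragment 1: offset=6 data="zNhy" -> buffer=??????zNhy??
Fragment 2: offset=3 data="HEm" -> buffer=???HEmzNhy??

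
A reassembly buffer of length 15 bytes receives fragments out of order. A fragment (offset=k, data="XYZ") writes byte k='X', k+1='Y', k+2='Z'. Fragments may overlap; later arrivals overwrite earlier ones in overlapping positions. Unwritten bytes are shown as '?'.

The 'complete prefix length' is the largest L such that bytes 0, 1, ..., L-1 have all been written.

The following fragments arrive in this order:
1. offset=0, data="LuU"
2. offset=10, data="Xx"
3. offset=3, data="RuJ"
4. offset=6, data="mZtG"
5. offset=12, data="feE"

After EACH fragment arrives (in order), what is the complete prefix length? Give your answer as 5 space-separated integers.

Fragment 1: offset=0 data="LuU" -> buffer=LuU???????????? -> prefix_len=3
Fragment 2: offset=10 data="Xx" -> buffer=LuU???????Xx??? -> prefix_len=3
Fragment 3: offset=3 data="RuJ" -> buffer=LuURuJ????Xx??? -> prefix_len=6
Fragment 4: offset=6 data="mZtG" -> buffer=LuURuJmZtGXx??? -> prefix_len=12
Fragment 5: offset=12 data="feE" -> buffer=LuURuJmZtGXxfeE -> prefix_len=15

Answer: 3 3 6 12 15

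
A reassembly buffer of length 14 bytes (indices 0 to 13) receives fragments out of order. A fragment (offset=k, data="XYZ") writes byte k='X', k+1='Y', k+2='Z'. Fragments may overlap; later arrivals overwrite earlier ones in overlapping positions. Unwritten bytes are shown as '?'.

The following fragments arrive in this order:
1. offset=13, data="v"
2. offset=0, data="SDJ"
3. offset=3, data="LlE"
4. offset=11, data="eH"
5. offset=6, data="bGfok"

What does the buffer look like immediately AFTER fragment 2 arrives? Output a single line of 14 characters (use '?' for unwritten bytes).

Answer: SDJ??????????v

Derivation:
Fragment 1: offset=13 data="v" -> buffer=?????????????v
Fragment 2: offset=0 data="SDJ" -> buffer=SDJ??????????v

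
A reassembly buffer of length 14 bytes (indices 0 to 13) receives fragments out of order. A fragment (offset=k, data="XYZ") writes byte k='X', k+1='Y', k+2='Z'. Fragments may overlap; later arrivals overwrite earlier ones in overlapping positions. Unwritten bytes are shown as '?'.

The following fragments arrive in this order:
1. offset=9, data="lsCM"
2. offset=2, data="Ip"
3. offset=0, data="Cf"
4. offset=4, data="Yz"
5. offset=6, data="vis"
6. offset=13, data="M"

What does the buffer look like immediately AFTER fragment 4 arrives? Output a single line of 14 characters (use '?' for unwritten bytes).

Fragment 1: offset=9 data="lsCM" -> buffer=?????????lsCM?
Fragment 2: offset=2 data="Ip" -> buffer=??Ip?????lsCM?
Fragment 3: offset=0 data="Cf" -> buffer=CfIp?????lsCM?
Fragment 4: offset=4 data="Yz" -> buffer=CfIpYz???lsCM?

Answer: CfIpYz???lsCM?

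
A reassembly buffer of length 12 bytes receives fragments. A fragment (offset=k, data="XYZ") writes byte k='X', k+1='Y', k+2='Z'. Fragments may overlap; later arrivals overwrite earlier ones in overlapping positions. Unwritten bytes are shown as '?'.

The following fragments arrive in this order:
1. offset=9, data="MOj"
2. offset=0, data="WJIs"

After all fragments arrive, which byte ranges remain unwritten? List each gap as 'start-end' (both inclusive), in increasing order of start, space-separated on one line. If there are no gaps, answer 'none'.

Fragment 1: offset=9 len=3
Fragment 2: offset=0 len=4
Gaps: 4-8

Answer: 4-8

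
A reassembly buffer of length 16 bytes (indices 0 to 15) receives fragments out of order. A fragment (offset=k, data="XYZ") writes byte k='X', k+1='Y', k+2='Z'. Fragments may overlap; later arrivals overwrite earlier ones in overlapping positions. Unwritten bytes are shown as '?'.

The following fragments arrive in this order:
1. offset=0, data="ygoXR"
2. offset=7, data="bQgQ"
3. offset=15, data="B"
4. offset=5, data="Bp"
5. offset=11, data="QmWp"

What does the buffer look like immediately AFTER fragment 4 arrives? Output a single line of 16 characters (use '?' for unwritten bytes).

Answer: ygoXRBpbQgQ????B

Derivation:
Fragment 1: offset=0 data="ygoXR" -> buffer=ygoXR???????????
Fragment 2: offset=7 data="bQgQ" -> buffer=ygoXR??bQgQ?????
Fragment 3: offset=15 data="B" -> buffer=ygoXR??bQgQ????B
Fragment 4: offset=5 data="Bp" -> buffer=ygoXRBpbQgQ????B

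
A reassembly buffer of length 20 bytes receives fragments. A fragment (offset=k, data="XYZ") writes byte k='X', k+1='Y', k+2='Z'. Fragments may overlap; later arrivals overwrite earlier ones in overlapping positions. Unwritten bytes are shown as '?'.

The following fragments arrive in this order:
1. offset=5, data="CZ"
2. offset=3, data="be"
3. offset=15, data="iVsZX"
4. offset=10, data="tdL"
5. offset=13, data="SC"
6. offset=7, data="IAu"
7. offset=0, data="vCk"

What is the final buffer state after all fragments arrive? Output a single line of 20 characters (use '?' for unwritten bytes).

Answer: vCkbeCZIAutdLSCiVsZX

Derivation:
Fragment 1: offset=5 data="CZ" -> buffer=?????CZ?????????????
Fragment 2: offset=3 data="be" -> buffer=???beCZ?????????????
Fragment 3: offset=15 data="iVsZX" -> buffer=???beCZ????????iVsZX
Fragment 4: offset=10 data="tdL" -> buffer=???beCZ???tdL??iVsZX
Fragment 5: offset=13 data="SC" -> buffer=???beCZ???tdLSCiVsZX
Fragment 6: offset=7 data="IAu" -> buffer=???beCZIAutdLSCiVsZX
Fragment 7: offset=0 data="vCk" -> buffer=vCkbeCZIAutdLSCiVsZX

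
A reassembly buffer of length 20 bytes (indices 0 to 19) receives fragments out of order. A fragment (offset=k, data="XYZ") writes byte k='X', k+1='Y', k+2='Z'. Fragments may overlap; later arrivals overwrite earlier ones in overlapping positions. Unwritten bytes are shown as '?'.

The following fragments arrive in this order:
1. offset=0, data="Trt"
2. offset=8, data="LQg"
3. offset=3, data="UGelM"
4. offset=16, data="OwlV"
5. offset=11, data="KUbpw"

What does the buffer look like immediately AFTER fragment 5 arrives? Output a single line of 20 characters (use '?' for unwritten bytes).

Answer: TrtUGelMLQgKUbpwOwlV

Derivation:
Fragment 1: offset=0 data="Trt" -> buffer=Trt?????????????????
Fragment 2: offset=8 data="LQg" -> buffer=Trt?????LQg?????????
Fragment 3: offset=3 data="UGelM" -> buffer=TrtUGelMLQg?????????
Fragment 4: offset=16 data="OwlV" -> buffer=TrtUGelMLQg?????OwlV
Fragment 5: offset=11 data="KUbpw" -> buffer=TrtUGelMLQgKUbpwOwlV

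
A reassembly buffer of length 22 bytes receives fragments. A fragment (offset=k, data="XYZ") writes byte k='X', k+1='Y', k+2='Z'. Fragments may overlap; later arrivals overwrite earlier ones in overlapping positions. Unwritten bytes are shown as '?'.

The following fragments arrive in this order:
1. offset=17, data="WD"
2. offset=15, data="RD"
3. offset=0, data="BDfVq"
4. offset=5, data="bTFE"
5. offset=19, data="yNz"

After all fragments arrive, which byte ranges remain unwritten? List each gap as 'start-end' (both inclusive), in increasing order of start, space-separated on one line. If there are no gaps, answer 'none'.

Answer: 9-14

Derivation:
Fragment 1: offset=17 len=2
Fragment 2: offset=15 len=2
Fragment 3: offset=0 len=5
Fragment 4: offset=5 len=4
Fragment 5: offset=19 len=3
Gaps: 9-14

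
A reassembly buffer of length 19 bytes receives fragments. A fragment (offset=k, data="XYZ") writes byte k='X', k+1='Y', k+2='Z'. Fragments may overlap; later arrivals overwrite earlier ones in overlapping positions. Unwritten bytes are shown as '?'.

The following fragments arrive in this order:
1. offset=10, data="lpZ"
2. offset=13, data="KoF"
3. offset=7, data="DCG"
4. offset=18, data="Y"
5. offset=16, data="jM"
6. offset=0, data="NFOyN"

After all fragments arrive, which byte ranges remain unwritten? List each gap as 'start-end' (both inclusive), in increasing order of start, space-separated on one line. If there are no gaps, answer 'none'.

Fragment 1: offset=10 len=3
Fragment 2: offset=13 len=3
Fragment 3: offset=7 len=3
Fragment 4: offset=18 len=1
Fragment 5: offset=16 len=2
Fragment 6: offset=0 len=5
Gaps: 5-6

Answer: 5-6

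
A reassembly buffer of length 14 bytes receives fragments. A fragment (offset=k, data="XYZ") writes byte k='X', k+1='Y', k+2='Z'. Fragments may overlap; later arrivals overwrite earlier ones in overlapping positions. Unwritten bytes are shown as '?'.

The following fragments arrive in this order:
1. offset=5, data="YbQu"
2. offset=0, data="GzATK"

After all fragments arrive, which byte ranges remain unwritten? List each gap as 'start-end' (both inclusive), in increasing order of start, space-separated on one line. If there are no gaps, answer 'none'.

Fragment 1: offset=5 len=4
Fragment 2: offset=0 len=5
Gaps: 9-13

Answer: 9-13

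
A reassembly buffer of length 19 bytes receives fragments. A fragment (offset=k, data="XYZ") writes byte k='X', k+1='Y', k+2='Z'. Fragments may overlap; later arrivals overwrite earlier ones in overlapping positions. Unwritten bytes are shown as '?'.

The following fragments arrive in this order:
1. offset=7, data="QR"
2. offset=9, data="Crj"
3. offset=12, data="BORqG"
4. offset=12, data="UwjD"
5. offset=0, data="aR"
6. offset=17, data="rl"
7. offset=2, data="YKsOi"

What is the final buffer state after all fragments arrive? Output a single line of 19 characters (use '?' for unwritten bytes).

Answer: aRYKsOiQRCrjUwjDGrl

Derivation:
Fragment 1: offset=7 data="QR" -> buffer=???????QR??????????
Fragment 2: offset=9 data="Crj" -> buffer=???????QRCrj???????
Fragment 3: offset=12 data="BORqG" -> buffer=???????QRCrjBORqG??
Fragment 4: offset=12 data="UwjD" -> buffer=???????QRCrjUwjDG??
Fragment 5: offset=0 data="aR" -> buffer=aR?????QRCrjUwjDG??
Fragment 6: offset=17 data="rl" -> buffer=aR?????QRCrjUwjDGrl
Fragment 7: offset=2 data="YKsOi" -> buffer=aRYKsOiQRCrjUwjDGrl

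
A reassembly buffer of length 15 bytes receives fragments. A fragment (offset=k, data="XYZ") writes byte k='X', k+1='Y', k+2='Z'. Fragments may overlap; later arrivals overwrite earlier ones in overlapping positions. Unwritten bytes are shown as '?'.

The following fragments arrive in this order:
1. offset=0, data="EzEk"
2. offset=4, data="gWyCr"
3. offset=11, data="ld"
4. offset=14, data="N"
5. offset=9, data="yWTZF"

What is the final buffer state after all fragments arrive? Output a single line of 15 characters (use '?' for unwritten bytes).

Answer: EzEkgWyCryWTZFN

Derivation:
Fragment 1: offset=0 data="EzEk" -> buffer=EzEk???????????
Fragment 2: offset=4 data="gWyCr" -> buffer=EzEkgWyCr??????
Fragment 3: offset=11 data="ld" -> buffer=EzEkgWyCr??ld??
Fragment 4: offset=14 data="N" -> buffer=EzEkgWyCr??ld?N
Fragment 5: offset=9 data="yWTZF" -> buffer=EzEkgWyCryWTZFN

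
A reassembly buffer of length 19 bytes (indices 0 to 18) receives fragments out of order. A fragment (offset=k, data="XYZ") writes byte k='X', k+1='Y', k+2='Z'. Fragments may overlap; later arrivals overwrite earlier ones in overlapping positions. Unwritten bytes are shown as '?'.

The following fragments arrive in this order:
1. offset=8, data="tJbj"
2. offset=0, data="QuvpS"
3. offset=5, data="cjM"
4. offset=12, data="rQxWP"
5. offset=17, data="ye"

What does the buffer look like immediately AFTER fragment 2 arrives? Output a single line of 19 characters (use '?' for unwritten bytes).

Fragment 1: offset=8 data="tJbj" -> buffer=????????tJbj???????
Fragment 2: offset=0 data="QuvpS" -> buffer=QuvpS???tJbj???????

Answer: QuvpS???tJbj???????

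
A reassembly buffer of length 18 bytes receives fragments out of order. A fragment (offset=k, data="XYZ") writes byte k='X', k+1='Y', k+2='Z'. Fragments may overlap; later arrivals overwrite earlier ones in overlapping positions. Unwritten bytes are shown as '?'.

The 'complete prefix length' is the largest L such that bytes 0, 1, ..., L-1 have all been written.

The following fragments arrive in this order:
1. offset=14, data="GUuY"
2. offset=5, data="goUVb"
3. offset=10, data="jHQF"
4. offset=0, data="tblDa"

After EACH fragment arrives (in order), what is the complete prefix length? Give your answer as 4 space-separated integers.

Answer: 0 0 0 18

Derivation:
Fragment 1: offset=14 data="GUuY" -> buffer=??????????????GUuY -> prefix_len=0
Fragment 2: offset=5 data="goUVb" -> buffer=?????goUVb????GUuY -> prefix_len=0
Fragment 3: offset=10 data="jHQF" -> buffer=?????goUVbjHQFGUuY -> prefix_len=0
Fragment 4: offset=0 data="tblDa" -> buffer=tblDagoUVbjHQFGUuY -> prefix_len=18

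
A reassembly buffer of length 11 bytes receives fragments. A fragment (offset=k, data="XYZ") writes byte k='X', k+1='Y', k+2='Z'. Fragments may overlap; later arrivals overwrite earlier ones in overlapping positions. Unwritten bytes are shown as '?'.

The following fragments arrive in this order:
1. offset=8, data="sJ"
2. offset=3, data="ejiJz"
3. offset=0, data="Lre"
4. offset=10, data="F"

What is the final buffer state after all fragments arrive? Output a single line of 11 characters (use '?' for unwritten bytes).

Fragment 1: offset=8 data="sJ" -> buffer=????????sJ?
Fragment 2: offset=3 data="ejiJz" -> buffer=???ejiJzsJ?
Fragment 3: offset=0 data="Lre" -> buffer=LreejiJzsJ?
Fragment 4: offset=10 data="F" -> buffer=LreejiJzsJF

Answer: LreejiJzsJF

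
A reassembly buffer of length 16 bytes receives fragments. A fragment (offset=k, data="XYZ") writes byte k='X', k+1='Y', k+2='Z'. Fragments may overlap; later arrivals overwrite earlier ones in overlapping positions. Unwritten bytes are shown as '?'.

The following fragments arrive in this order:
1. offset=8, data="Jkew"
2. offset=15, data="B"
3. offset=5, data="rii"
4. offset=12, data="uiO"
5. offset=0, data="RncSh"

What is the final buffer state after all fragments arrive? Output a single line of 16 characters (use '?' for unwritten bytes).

Answer: RncShriiJkewuiOB

Derivation:
Fragment 1: offset=8 data="Jkew" -> buffer=????????Jkew????
Fragment 2: offset=15 data="B" -> buffer=????????Jkew???B
Fragment 3: offset=5 data="rii" -> buffer=?????riiJkew???B
Fragment 4: offset=12 data="uiO" -> buffer=?????riiJkewuiOB
Fragment 5: offset=0 data="RncSh" -> buffer=RncShriiJkewuiOB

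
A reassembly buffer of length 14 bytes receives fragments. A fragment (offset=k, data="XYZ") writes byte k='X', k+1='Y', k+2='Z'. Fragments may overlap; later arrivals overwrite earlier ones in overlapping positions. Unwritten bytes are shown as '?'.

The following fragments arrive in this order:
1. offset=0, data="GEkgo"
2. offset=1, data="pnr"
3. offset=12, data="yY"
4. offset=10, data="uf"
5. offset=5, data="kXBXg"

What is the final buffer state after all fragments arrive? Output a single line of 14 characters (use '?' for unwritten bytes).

Answer: GpnrokXBXgufyY

Derivation:
Fragment 1: offset=0 data="GEkgo" -> buffer=GEkgo?????????
Fragment 2: offset=1 data="pnr" -> buffer=Gpnro?????????
Fragment 3: offset=12 data="yY" -> buffer=Gpnro???????yY
Fragment 4: offset=10 data="uf" -> buffer=Gpnro?????ufyY
Fragment 5: offset=5 data="kXBXg" -> buffer=GpnrokXBXgufyY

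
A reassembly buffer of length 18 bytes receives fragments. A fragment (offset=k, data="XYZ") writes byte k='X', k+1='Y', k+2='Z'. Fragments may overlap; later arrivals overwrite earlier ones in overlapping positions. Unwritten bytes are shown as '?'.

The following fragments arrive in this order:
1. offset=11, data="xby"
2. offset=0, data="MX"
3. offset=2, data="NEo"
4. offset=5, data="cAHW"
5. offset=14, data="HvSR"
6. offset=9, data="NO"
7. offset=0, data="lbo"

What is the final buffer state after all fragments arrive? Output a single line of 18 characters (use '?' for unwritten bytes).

Answer: lboEocAHWNOxbyHvSR

Derivation:
Fragment 1: offset=11 data="xby" -> buffer=???????????xby????
Fragment 2: offset=0 data="MX" -> buffer=MX?????????xby????
Fragment 3: offset=2 data="NEo" -> buffer=MXNEo??????xby????
Fragment 4: offset=5 data="cAHW" -> buffer=MXNEocAHW??xby????
Fragment 5: offset=14 data="HvSR" -> buffer=MXNEocAHW??xbyHvSR
Fragment 6: offset=9 data="NO" -> buffer=MXNEocAHWNOxbyHvSR
Fragment 7: offset=0 data="lbo" -> buffer=lboEocAHWNOxbyHvSR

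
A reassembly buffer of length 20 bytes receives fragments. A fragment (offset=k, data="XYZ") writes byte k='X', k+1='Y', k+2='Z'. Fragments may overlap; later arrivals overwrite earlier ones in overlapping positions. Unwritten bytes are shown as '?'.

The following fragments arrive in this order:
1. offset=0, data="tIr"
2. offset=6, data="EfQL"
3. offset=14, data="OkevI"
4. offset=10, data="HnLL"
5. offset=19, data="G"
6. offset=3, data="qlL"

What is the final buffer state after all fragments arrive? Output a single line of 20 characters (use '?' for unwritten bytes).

Answer: tIrqlLEfQLHnLLOkevIG

Derivation:
Fragment 1: offset=0 data="tIr" -> buffer=tIr?????????????????
Fragment 2: offset=6 data="EfQL" -> buffer=tIr???EfQL??????????
Fragment 3: offset=14 data="OkevI" -> buffer=tIr???EfQL????OkevI?
Fragment 4: offset=10 data="HnLL" -> buffer=tIr???EfQLHnLLOkevI?
Fragment 5: offset=19 data="G" -> buffer=tIr???EfQLHnLLOkevIG
Fragment 6: offset=3 data="qlL" -> buffer=tIrqlLEfQLHnLLOkevIG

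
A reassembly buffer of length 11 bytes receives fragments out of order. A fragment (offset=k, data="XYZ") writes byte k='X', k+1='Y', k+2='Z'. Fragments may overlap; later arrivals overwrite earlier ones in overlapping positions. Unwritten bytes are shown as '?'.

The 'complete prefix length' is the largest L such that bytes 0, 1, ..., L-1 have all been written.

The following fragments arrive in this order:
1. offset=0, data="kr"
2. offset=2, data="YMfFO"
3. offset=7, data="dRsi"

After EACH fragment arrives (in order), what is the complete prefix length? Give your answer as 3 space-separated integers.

Fragment 1: offset=0 data="kr" -> buffer=kr????????? -> prefix_len=2
Fragment 2: offset=2 data="YMfFO" -> buffer=krYMfFO???? -> prefix_len=7
Fragment 3: offset=7 data="dRsi" -> buffer=krYMfFOdRsi -> prefix_len=11

Answer: 2 7 11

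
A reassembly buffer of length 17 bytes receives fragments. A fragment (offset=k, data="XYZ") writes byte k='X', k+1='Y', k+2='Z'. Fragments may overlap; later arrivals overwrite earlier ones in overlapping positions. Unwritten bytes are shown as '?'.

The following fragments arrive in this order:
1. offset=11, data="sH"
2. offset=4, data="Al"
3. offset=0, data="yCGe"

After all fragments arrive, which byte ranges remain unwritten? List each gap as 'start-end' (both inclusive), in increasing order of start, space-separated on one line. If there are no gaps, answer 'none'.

Answer: 6-10 13-16

Derivation:
Fragment 1: offset=11 len=2
Fragment 2: offset=4 len=2
Fragment 3: offset=0 len=4
Gaps: 6-10 13-16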